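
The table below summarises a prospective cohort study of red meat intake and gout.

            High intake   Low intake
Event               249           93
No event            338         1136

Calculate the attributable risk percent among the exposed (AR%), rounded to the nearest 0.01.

82.16

Reading the table with exposure as columns: a = 249 (High intake, case), b = 338 (High intake, non-case), c = 93 (Low intake, case), d = 1136.
Risk in exposed = 249/587 = 0.42419; risk in unexposed = 93/1229 = 0.07567.
RR = 0.42419/0.07567 = 5.60570
AR% = (RR − 1)/RR × 100 = (5.60570 − 1)/5.60570 × 100 = 82.1610%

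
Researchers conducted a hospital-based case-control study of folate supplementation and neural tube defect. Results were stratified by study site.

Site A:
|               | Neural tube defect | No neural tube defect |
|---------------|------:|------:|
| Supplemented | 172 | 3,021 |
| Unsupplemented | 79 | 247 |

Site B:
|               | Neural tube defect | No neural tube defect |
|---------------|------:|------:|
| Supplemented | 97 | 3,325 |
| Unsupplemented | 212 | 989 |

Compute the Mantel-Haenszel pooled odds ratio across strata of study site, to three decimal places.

OR_MH = Σ(aᵢdᵢ/nᵢ) / Σ(bᵢcᵢ/nᵢ), where nᵢ is the stratum total.
Stratum 1 (Site A): n = 3519; a·d/n = 172·247/3519 = 12.0727; b·c/n = 3021·79/3519 = 67.8201
Stratum 2 (Site B): n = 4623; a·d/n = 97·989/4623 = 20.7512; b·c/n = 3325·212/4623 = 152.4767
OR_MH = (12.0727 + 20.7512) / (67.8201 + 152.4767) = 32.8240 / 220.2969 = 0.14900

0.149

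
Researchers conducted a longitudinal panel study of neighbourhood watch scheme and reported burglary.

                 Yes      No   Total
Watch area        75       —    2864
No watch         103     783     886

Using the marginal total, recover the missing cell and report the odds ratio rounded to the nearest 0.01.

The missing cell is in the exposed row: 2864 − 75 = 2789.
So a = 75, b = 2789, c = 103, d = 783.
OR = (a·d)/(b·c) = (75 × 783) / (2789 × 103) = 58725 / 287267 = 0.20443

0.20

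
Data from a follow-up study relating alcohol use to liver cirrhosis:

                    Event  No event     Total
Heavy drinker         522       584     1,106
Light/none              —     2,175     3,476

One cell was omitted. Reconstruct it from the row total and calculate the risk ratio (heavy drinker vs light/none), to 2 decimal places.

The missing cell is in the unexposed row: 3476 − 2175 = 1301.
So a = 522, b = 584, c = 1301, d = 2175.
RR = [a/(a+b)] / [c/(c+d)] = (522/1106) / (1301/3476) = 0.47197/0.37428 = 1.26101

1.26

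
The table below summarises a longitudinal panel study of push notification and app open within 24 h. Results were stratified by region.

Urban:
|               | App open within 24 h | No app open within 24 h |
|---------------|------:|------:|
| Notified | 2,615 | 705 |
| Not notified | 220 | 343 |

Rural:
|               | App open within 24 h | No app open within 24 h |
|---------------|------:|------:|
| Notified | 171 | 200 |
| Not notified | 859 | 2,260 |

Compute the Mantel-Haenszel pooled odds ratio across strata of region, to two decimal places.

3.83

OR_MH = Σ(aᵢdᵢ/nᵢ) / Σ(bᵢcᵢ/nᵢ), where nᵢ is the stratum total.
Stratum 1 (Urban): n = 3883; a·d/n = 2615·343/3883 = 230.9928; b·c/n = 705·220/3883 = 39.9433
Stratum 2 (Rural): n = 3490; a·d/n = 171·2260/3490 = 110.7335; b·c/n = 200·859/3490 = 49.2264
OR_MH = (230.9928 + 110.7335) / (39.9433 + 49.2264) = 341.7263 / 89.1697 = 3.83231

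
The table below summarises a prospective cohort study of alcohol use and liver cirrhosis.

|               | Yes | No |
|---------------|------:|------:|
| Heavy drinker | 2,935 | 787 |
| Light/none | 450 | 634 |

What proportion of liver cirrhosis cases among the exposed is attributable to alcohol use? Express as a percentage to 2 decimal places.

Cells: a = 2935, b = 787, c = 450, d = 634.
Risk in exposed = 2935/3722 = 0.78855; risk in unexposed = 450/1084 = 0.41513.
RR = 0.78855/0.41513 = 1.89954
AR% = (RR − 1)/RR × 100 = (1.89954 − 1)/1.89954 × 100 = 47.3557%

47.36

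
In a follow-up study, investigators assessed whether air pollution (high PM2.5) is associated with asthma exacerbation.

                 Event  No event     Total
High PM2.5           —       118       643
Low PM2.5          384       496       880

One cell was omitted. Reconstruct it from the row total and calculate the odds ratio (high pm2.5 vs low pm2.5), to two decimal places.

5.75

The missing cell is in the exposed row: 643 − 118 = 525.
So a = 525, b = 118, c = 384, d = 496.
OR = (a·d)/(b·c) = (525 × 496) / (118 × 384) = 260400 / 45312 = 5.74682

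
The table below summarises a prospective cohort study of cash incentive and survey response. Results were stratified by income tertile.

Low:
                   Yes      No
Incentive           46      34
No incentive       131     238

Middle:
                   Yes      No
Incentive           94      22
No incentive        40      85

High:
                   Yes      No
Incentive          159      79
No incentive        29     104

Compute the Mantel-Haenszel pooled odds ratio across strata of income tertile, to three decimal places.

OR_MH = Σ(aᵢdᵢ/nᵢ) / Σ(bᵢcᵢ/nᵢ), where nᵢ is the stratum total.
Stratum 1 (Low): n = 449; a·d/n = 46·238/449 = 24.3831; b·c/n = 34·131/449 = 9.9198
Stratum 2 (Middle): n = 241; a·d/n = 94·85/241 = 33.1535; b·c/n = 22·40/241 = 3.6515
Stratum 3 (High): n = 371; a·d/n = 159·104/371 = 44.5714; b·c/n = 79·29/371 = 6.1752
OR_MH = (24.3831 + 33.1535 + 44.5714) / (9.9198 + 3.6515 + 6.1752) = 102.1080 / 19.7465 = 5.17095

5.171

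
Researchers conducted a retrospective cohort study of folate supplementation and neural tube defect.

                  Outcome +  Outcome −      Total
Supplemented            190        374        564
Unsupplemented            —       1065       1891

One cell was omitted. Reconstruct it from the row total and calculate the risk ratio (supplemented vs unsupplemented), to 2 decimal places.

The missing cell is in the unexposed row: 1891 − 1065 = 826.
So a = 190, b = 374, c = 826, d = 1065.
RR = [a/(a+b)] / [c/(c+d)] = (190/564) / (826/1891) = 0.33688/0.43681 = 0.77123

0.77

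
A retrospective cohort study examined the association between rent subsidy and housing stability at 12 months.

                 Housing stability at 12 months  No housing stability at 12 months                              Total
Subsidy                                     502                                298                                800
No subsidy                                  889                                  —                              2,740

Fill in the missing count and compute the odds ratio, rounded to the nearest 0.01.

The missing cell is in the unexposed row: 2740 − 889 = 1851.
So a = 502, b = 298, c = 889, d = 1851.
OR = (a·d)/(b·c) = (502 × 1851) / (298 × 889) = 929202 / 264922 = 3.50746

3.51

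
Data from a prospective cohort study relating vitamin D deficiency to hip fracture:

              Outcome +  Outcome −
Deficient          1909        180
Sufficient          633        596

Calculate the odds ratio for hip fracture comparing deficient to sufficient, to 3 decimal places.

9.986

Cells: a = 1909, b = 180, c = 633, d = 596.
OR = (a·d)/(b·c) = (1909 × 596) / (180 × 633) = 1137764 / 113940 = 9.98564
The odds of hip fracture are about 9.99 times as high in the deficient group.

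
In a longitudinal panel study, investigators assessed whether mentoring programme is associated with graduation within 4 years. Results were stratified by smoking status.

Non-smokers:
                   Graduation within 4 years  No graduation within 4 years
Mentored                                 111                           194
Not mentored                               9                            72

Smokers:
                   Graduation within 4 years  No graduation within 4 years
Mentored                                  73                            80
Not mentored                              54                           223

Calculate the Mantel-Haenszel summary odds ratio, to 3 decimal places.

OR_MH = Σ(aᵢdᵢ/nᵢ) / Σ(bᵢcᵢ/nᵢ), where nᵢ is the stratum total.
Stratum 1 (Non-smokers): n = 386; a·d/n = 111·72/386 = 20.7047; b·c/n = 194·9/386 = 4.5233
Stratum 2 (Smokers): n = 430; a·d/n = 73·223/430 = 37.8581; b·c/n = 80·54/430 = 10.0465
OR_MH = (20.7047 + 37.8581) / (4.5233 + 10.0465) = 58.5628 / 14.5698 = 4.01946

4.019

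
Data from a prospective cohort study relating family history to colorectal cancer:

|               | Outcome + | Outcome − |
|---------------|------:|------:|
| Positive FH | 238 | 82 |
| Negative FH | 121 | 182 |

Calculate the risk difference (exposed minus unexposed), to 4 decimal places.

0.3444

Cells: a = 238, b = 82, c = 121, d = 182.
Risk in exposed = 238/320 = 0.743750; risk in unexposed = 121/303 = 0.399340.
Risk difference = 0.743750 − 0.399340 = 0.344410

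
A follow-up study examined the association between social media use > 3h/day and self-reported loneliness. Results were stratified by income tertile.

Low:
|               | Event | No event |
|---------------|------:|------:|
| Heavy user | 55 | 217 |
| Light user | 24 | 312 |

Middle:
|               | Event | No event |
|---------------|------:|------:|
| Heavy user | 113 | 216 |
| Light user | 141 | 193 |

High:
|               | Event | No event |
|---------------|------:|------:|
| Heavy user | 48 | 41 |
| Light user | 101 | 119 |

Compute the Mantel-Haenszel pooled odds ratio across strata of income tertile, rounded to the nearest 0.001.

1.172

OR_MH = Σ(aᵢdᵢ/nᵢ) / Σ(bᵢcᵢ/nᵢ), where nᵢ is the stratum total.
Stratum 1 (Low): n = 608; a·d/n = 55·312/608 = 28.2237; b·c/n = 217·24/608 = 8.5658
Stratum 2 (Middle): n = 663; a·d/n = 113·193/663 = 32.8944; b·c/n = 216·141/663 = 45.9367
Stratum 3 (High): n = 309; a·d/n = 48·119/309 = 18.4854; b·c/n = 41·101/309 = 13.4013
OR_MH = (28.2237 + 32.8944 + 18.4854) / (8.5658 + 45.9367 + 13.4013) = 79.6035 / 67.9037 = 1.17230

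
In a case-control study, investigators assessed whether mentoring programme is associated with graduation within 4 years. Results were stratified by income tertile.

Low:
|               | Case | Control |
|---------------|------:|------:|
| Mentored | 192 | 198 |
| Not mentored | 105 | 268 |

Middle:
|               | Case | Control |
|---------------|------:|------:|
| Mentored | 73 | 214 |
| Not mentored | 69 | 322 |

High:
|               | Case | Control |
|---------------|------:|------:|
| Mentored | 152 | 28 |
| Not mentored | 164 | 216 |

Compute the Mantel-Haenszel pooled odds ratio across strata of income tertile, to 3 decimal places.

2.809

OR_MH = Σ(aᵢdᵢ/nᵢ) / Σ(bᵢcᵢ/nᵢ), where nᵢ is the stratum total.
Stratum 1 (Low): n = 763; a·d/n = 192·268/763 = 67.4391; b·c/n = 198·105/763 = 27.2477
Stratum 2 (Middle): n = 678; a·d/n = 73·322/678 = 34.6696; b·c/n = 214·69/678 = 21.7788
Stratum 3 (High): n = 560; a·d/n = 152·216/560 = 58.6286; b·c/n = 28·164/560 = 8.2000
OR_MH = (67.4391 + 34.6696 + 58.6286) / (27.2477 + 21.7788 + 8.2000) = 160.7372 / 57.2265 = 2.80879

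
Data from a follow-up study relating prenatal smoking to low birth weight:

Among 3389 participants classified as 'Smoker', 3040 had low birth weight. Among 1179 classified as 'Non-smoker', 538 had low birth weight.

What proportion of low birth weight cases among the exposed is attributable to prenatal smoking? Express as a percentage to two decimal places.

49.13

From the description: a = 3040, b = 349, c = 538, d = 641.
Risk in exposed = 3040/3389 = 0.89702; risk in unexposed = 538/1179 = 0.45632.
RR = 0.89702/0.45632 = 1.96577
AR% = (RR − 1)/RR × 100 = (1.96577 − 1)/1.96577 × 100 = 49.1294%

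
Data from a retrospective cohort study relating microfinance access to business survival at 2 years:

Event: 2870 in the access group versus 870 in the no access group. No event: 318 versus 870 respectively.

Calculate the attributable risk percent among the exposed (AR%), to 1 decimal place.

From the description: a = 2870, b = 318, c = 870, d = 870.
Risk in exposed = 2870/3188 = 0.90025; risk in unexposed = 870/1740 = 0.50000.
RR = 0.90025/0.50000 = 1.80050
AR% = (RR − 1)/RR × 100 = (1.80050 − 1)/1.80050 × 100 = 44.4599%

44.5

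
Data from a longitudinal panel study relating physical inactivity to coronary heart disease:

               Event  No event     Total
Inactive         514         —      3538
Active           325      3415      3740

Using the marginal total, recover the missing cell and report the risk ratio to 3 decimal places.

The missing cell is in the exposed row: 3538 − 514 = 3024.
So a = 514, b = 3024, c = 325, d = 3415.
RR = [a/(a+b)] / [c/(c+d)] = (514/3538) / (325/3740) = 0.14528/0.08690 = 1.67184

1.672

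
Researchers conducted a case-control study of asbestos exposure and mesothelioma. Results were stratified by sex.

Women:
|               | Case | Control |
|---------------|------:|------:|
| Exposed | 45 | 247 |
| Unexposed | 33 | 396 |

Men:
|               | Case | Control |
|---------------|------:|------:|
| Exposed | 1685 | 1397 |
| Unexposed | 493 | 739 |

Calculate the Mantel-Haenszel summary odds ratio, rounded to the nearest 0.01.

1.83

OR_MH = Σ(aᵢdᵢ/nᵢ) / Σ(bᵢcᵢ/nᵢ), where nᵢ is the stratum total.
Stratum 1 (Women): n = 721; a·d/n = 45·396/721 = 24.7157; b·c/n = 247·33/721 = 11.3051
Stratum 2 (Men): n = 4314; a·d/n = 1685·739/4314 = 288.6451; b·c/n = 1397·493/4314 = 159.6479
OR_MH = (24.7157 + 288.6451) / (11.3051 + 159.6479) = 313.3608 / 170.9530 = 1.83302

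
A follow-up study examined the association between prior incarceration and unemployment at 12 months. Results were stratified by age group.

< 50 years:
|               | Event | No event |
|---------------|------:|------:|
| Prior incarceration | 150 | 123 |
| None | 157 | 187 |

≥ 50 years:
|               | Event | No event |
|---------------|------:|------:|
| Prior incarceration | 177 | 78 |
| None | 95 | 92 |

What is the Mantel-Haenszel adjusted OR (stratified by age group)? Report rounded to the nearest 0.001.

1.712

OR_MH = Σ(aᵢdᵢ/nᵢ) / Σ(bᵢcᵢ/nᵢ), where nᵢ is the stratum total.
Stratum 1 (< 50 years): n = 617; a·d/n = 150·187/617 = 45.4619; b·c/n = 123·157/617 = 31.2982
Stratum 2 (≥ 50 years): n = 442; a·d/n = 177·92/442 = 36.8416; b·c/n = 78·95/442 = 16.7647
OR_MH = (45.4619 + 36.8416) / (31.2982 + 16.7647) = 82.3035 / 48.0629 = 1.71241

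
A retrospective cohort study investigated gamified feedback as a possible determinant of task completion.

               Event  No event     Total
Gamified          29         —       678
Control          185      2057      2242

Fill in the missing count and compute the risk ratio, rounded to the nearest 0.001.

0.518

The missing cell is in the exposed row: 678 − 29 = 649.
So a = 29, b = 649, c = 185, d = 2057.
RR = [a/(a+b)] / [c/(c+d)] = (29/678) / (185/2242) = 0.04277/0.08252 = 0.51836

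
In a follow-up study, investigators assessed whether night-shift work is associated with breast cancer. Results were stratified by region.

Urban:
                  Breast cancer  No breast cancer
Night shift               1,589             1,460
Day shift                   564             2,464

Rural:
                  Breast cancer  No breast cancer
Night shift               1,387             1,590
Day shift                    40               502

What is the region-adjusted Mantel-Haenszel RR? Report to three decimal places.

RR_MH = Σ(aᵢ·n₀ᵢ/nᵢ) / Σ(cᵢ·n₁ᵢ/nᵢ), with n₁ᵢ = aᵢ+bᵢ (exposed), n₀ᵢ = cᵢ+dᵢ (unexposed), nᵢ = n₁ᵢ+n₀ᵢ.
Stratum 1 (Urban): n₁ = 3049, n₀ = 3028, n = 6077; a·n₀/n = 1589·3028/6077 = 791.7545; c·n₁/n = 564·3049/6077 = 282.9745
Stratum 2 (Rural): n₁ = 2977, n₀ = 542, n = 3519; a·n₀/n = 1387·542/3519 = 213.6272; c·n₁/n = 40·2977/3519 = 33.8392
RR_MH = (791.7545 + 213.6272) / (282.9745 + 33.8392) = 1005.3817 / 316.8137 = 3.17342

3.173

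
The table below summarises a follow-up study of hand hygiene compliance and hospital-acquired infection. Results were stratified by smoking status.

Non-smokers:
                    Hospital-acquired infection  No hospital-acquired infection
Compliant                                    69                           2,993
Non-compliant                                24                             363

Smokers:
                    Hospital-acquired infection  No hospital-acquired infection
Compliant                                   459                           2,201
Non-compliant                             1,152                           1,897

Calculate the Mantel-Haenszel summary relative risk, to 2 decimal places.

0.45

RR_MH = Σ(aᵢ·n₀ᵢ/nᵢ) / Σ(cᵢ·n₁ᵢ/nᵢ), with n₁ᵢ = aᵢ+bᵢ (exposed), n₀ᵢ = cᵢ+dᵢ (unexposed), nᵢ = n₁ᵢ+n₀ᵢ.
Stratum 1 (Non-smokers): n₁ = 3062, n₀ = 387, n = 3449; a·n₀/n = 69·387/3449 = 7.7422; c·n₁/n = 24·3062/3449 = 21.3070
Stratum 2 (Smokers): n₁ = 2660, n₀ = 3049, n = 5709; a·n₀/n = 459·3049/5709 = 245.1377; c·n₁/n = 1152·2660/5709 = 536.7525
RR_MH = (7.7422 + 245.1377) / (21.3070 + 536.7525) = 252.8799 / 558.0595 = 0.45314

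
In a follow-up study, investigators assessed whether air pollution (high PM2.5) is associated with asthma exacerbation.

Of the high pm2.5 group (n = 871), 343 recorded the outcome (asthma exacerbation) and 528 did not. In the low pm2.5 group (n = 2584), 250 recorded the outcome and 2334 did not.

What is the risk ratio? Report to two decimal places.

4.07

From the description: a = 343, b = 528, c = 250, d = 2334.
Risk in exposed = 343/871 = 0.39380; risk in unexposed = 250/2584 = 0.09675.
RR = 0.39380 / 0.09675 = 4.07032
The risk among the exposed is 4.07 times that among the unexposed.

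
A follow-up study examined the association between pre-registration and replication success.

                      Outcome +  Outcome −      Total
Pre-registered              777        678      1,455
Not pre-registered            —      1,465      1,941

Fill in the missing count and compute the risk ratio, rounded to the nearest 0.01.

2.18

The missing cell is in the unexposed row: 1941 − 1465 = 476.
So a = 777, b = 678, c = 476, d = 1465.
RR = [a/(a+b)] / [c/(c+d)] = (777/1455) / (476/1941) = 0.53402/0.24523 = 2.17759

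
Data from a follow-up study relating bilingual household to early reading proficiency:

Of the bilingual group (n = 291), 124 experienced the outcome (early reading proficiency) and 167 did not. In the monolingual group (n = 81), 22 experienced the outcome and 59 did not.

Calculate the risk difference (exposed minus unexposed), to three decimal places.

0.155

From the description: a = 124, b = 167, c = 22, d = 59.
Risk in exposed = 124/291 = 0.426117; risk in unexposed = 22/81 = 0.271605.
Risk difference = 0.426117 − 0.271605 = 0.154512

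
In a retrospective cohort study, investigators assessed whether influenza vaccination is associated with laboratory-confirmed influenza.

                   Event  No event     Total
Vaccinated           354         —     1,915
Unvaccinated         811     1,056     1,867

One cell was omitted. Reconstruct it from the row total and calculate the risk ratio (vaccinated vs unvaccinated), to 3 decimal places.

0.426

The missing cell is in the exposed row: 1915 − 354 = 1561.
So a = 354, b = 1561, c = 811, d = 1056.
RR = [a/(a+b)] / [c/(c+d)] = (354/1915) / (811/1867) = 0.18486/0.43439 = 0.42556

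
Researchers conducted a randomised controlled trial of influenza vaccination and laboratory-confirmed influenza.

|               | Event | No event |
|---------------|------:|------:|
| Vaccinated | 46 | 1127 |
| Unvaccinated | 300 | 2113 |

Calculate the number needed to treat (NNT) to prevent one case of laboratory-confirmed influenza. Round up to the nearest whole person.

12

Risk in treated group = 46/1173 = 0.03922; risk in control = 300/2413 = 0.12433.
Absolute risk reduction = 0.12433 − 0.03922 = 0.08511
NNT = 1 / ARR = 1 / 0.08511 = 11.749 → round up → 12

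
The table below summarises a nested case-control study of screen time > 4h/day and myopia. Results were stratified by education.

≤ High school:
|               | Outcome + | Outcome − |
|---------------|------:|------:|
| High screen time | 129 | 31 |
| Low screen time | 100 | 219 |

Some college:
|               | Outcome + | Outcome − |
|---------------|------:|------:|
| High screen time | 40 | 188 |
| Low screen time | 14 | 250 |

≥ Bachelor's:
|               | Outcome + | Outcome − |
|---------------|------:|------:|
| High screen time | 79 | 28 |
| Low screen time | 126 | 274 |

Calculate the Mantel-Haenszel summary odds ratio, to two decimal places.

OR_MH = Σ(aᵢdᵢ/nᵢ) / Σ(bᵢcᵢ/nᵢ), where nᵢ is the stratum total.
Stratum 1 (≤ High school): n = 479; a·d/n = 129·219/479 = 58.9791; b·c/n = 31·100/479 = 6.4718
Stratum 2 (Some college): n = 492; a·d/n = 40·250/492 = 20.3252; b·c/n = 188·14/492 = 5.3496
Stratum 3 (≥ Bachelor's): n = 507; a·d/n = 79·274/507 = 42.6943; b·c/n = 28·126/507 = 6.9586
OR_MH = (58.9791 + 20.3252 + 42.6943) / (6.4718 + 5.3496 + 6.9586) = 121.9986 / 18.7800 = 6.49620

6.50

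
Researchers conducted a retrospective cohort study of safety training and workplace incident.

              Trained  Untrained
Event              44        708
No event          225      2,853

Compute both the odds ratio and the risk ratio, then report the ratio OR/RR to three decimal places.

0.958

Reading the table with exposure as columns: a = 44 (Trained, case), b = 225 (Trained, non-case), c = 708 (Untrained, case), d = 2853.
OR = (44·2853)/(225·708) = 125532/159300 = 0.78802
Risk in exposed = 44/269 = 0.16357; risk in unexposed = 708/3561 = 0.19882; RR = 0.82270
OR/RR = 0.78802 / 0.82270 = 0.95785
The outcome is not rare, so the OR lies further from 1 than the RR.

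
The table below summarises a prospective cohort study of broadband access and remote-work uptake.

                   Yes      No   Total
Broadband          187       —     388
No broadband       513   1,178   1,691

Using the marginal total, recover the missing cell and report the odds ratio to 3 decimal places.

The missing cell is in the exposed row: 388 − 187 = 201.
So a = 187, b = 201, c = 513, d = 1178.
OR = (a·d)/(b·c) = (187 × 1178) / (201 × 513) = 220286 / 103113 = 2.13636

2.136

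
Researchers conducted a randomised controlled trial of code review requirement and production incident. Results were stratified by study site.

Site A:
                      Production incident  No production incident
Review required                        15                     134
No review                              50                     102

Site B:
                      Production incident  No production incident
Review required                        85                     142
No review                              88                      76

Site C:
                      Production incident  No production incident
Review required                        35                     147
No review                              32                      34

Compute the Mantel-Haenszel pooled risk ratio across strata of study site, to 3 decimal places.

0.529

RR_MH = Σ(aᵢ·n₀ᵢ/nᵢ) / Σ(cᵢ·n₁ᵢ/nᵢ), with n₁ᵢ = aᵢ+bᵢ (exposed), n₀ᵢ = cᵢ+dᵢ (unexposed), nᵢ = n₁ᵢ+n₀ᵢ.
Stratum 1 (Site A): n₁ = 149, n₀ = 152, n = 301; a·n₀/n = 15·152/301 = 7.5748; c·n₁/n = 50·149/301 = 24.7508
Stratum 2 (Site B): n₁ = 227, n₀ = 164, n = 391; a·n₀/n = 85·164/391 = 35.6522; c·n₁/n = 88·227/391 = 51.0895
Stratum 3 (Site C): n₁ = 182, n₀ = 66, n = 248; a·n₀/n = 35·66/248 = 9.3145; c·n₁/n = 32·182/248 = 23.4839
RR_MH = (7.5748 + 35.6522 + 9.3145) / (24.7508 + 51.0895 + 23.4839) = 52.5414 / 99.3242 = 0.52899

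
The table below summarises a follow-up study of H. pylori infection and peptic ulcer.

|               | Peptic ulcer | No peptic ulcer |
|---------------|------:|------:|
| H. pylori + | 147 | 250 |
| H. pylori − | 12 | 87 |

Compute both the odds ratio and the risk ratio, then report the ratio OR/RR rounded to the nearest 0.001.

Cells: a = 147, b = 250, c = 12, d = 87.
OR = (147·87)/(250·12) = 12789/3000 = 4.26300
Risk in exposed = 147/397 = 0.37028; risk in unexposed = 12/99 = 0.12121; RR = 3.05479
OR/RR = 4.26300 / 3.05479 = 1.39552
The outcome is not rare, so the OR lies further from 1 than the RR.

1.396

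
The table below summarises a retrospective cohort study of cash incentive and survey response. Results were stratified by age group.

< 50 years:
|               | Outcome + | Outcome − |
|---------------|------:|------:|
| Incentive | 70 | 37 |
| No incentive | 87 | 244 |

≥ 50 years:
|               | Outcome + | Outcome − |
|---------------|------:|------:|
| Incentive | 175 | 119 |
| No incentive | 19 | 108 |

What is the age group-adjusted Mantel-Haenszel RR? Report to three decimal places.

RR_MH = Σ(aᵢ·n₀ᵢ/nᵢ) / Σ(cᵢ·n₁ᵢ/nᵢ), with n₁ᵢ = aᵢ+bᵢ (exposed), n₀ᵢ = cᵢ+dᵢ (unexposed), nᵢ = n₁ᵢ+n₀ᵢ.
Stratum 1 (< 50 years): n₁ = 107, n₀ = 331, n = 438; a·n₀/n = 70·331/438 = 52.8995; c·n₁/n = 87·107/438 = 21.2534
Stratum 2 (≥ 50 years): n₁ = 294, n₀ = 127, n = 421; a·n₀/n = 175·127/421 = 52.7910; c·n₁/n = 19·294/421 = 13.2684
RR_MH = (52.8995 + 52.7910) / (21.2534 + 13.2684) = 105.6905 / 34.5218 = 3.06156

3.062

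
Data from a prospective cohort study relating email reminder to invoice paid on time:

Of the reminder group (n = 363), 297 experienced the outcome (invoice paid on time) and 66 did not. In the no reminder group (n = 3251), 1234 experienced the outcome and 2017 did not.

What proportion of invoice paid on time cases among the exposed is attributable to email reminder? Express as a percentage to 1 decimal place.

From the description: a = 297, b = 66, c = 1234, d = 2017.
Risk in exposed = 297/363 = 0.81818; risk in unexposed = 1234/3251 = 0.37958.
RR = 0.81818/0.37958 = 2.15552
AR% = (RR − 1)/RR × 100 = (2.15552 − 1)/2.15552 × 100 = 53.6074%

53.6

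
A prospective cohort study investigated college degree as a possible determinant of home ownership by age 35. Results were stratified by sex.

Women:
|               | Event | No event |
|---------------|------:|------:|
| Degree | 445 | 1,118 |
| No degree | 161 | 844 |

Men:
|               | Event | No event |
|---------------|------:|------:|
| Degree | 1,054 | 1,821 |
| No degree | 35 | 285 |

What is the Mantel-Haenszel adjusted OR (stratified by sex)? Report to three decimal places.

2.668

OR_MH = Σ(aᵢdᵢ/nᵢ) / Σ(bᵢcᵢ/nᵢ), where nᵢ is the stratum total.
Stratum 1 (Women): n = 2568; a·d/n = 445·844/2568 = 146.2539; b·c/n = 1118·161/2568 = 70.0927
Stratum 2 (Men): n = 3195; a·d/n = 1054·285/3195 = 94.0188; b·c/n = 1821·35/3195 = 19.9484
OR_MH = (146.2539 + 94.0188) / (70.0927 + 19.9484) = 240.2727 / 90.0410 = 2.66848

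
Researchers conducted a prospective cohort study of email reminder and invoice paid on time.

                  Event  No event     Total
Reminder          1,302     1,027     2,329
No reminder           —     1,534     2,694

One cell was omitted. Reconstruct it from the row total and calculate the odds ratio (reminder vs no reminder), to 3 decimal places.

The missing cell is in the unexposed row: 2694 − 1534 = 1160.
So a = 1302, b = 1027, c = 1160, d = 1534.
OR = (a·d)/(b·c) = (1302 × 1534) / (1027 × 1160) = 1997268 / 1191320 = 1.67652

1.677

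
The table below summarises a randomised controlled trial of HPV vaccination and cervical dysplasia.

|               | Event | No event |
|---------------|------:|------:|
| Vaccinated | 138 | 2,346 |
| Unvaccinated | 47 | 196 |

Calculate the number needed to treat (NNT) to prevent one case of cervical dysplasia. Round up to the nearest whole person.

8

Risk in treated group = 138/2484 = 0.05556; risk in control = 47/243 = 0.19342.
Absolute risk reduction = 0.19342 − 0.05556 = 0.13786
NNT = 1 / ARR = 1 / 0.13786 = 7.254 → round up → 8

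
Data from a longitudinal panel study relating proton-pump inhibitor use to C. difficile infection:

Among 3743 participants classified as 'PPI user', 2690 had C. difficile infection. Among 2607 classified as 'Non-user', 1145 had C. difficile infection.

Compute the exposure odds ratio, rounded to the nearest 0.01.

3.26

From the description: a = 2690, b = 1053, c = 1145, d = 1462.
OR = (a·d)/(b·c) = (2690 × 1462) / (1053 × 1145) = 3932780 / 1205685 = 3.26186
The odds of C. difficile infection are about 3.26 times as high in the ppi user group.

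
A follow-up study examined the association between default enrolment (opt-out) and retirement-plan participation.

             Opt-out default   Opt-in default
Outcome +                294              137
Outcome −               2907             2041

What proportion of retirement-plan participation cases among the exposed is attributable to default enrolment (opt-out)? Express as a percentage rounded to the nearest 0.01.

Reading the table with exposure as columns: a = 294 (Opt-out default, case), b = 2907 (Opt-out default, non-case), c = 137 (Opt-in default, case), d = 2041.
Risk in exposed = 294/3201 = 0.09185; risk in unexposed = 137/2178 = 0.06290.
RR = 0.09185/0.06290 = 1.46016
AR% = (RR − 1)/RR × 100 = (1.46016 − 1)/1.46016 × 100 = 31.5141%

31.51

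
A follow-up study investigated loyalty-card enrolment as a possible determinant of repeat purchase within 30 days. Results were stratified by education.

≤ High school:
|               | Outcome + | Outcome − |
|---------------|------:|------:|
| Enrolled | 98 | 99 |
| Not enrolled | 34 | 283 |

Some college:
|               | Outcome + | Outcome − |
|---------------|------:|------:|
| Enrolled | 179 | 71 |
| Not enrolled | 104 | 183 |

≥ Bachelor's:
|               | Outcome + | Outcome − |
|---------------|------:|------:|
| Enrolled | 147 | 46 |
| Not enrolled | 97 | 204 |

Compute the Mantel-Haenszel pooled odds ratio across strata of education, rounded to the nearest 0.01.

5.99

OR_MH = Σ(aᵢdᵢ/nᵢ) / Σ(bᵢcᵢ/nᵢ), where nᵢ is the stratum total.
Stratum 1 (≤ High school): n = 514; a·d/n = 98·283/514 = 53.9572; b·c/n = 99·34/514 = 6.5486
Stratum 2 (Some college): n = 537; a·d/n = 179·183/537 = 61.0000; b·c/n = 71·104/537 = 13.7505
Stratum 3 (≥ Bachelor's): n = 494; a·d/n = 147·204/494 = 60.7045; b·c/n = 46·97/494 = 9.0324
OR_MH = (53.9572 + 61.0000 + 60.7045) / (6.5486 + 13.7505 + 9.0324) = 175.6617 / 29.3315 = 5.98884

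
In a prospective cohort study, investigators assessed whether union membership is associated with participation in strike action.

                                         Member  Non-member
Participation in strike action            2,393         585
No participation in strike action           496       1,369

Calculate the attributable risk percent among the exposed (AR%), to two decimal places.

Reading the table with exposure as columns: a = 2393 (Member, case), b = 496 (Member, non-case), c = 585 (Non-member, case), d = 1369.
Risk in exposed = 2393/2889 = 0.82831; risk in unexposed = 585/1954 = 0.29939.
RR = 0.82831/0.29939 = 2.76671
AR% = (RR − 1)/RR × 100 = (2.76671 − 1)/2.76671 × 100 = 63.8560%

63.86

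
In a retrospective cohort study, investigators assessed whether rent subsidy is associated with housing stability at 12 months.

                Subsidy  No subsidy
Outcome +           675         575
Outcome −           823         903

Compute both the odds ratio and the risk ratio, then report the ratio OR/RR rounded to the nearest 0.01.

1.11

Reading the table with exposure as columns: a = 675 (Subsidy, case), b = 823 (Subsidy, non-case), c = 575 (No subsidy, case), d = 903.
OR = (675·903)/(823·575) = 609525/473225 = 1.28802
Risk in exposed = 675/1498 = 0.45060; risk in unexposed = 575/1478 = 0.38904; RR = 1.15824
OR/RR = 1.28802 / 1.15824 = 1.11205
The outcome is not rare, so the OR lies further from 1 than the RR.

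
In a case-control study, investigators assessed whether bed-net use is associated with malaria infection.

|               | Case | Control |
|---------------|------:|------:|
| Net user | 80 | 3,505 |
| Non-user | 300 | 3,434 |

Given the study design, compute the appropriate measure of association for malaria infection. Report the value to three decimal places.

Cells: a = 80, b = 3505, c = 300, d = 3434.
This is a case-control study: participants were sampled on outcome status, so risks in the source population cannot be estimated directly — relative risk is not valid here. The odds ratio is the appropriate measure.
OR = (a·d)/(b·c) = (80 × 3434) / (3505 × 300) = 274720 / 1051500 = 0.26126

0.261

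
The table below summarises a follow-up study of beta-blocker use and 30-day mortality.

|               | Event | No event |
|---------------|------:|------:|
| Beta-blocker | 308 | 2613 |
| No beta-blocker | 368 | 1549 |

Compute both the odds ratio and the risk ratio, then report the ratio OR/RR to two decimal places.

0.90

Cells: a = 308, b = 2613, c = 368, d = 1549.
OR = (308·1549)/(2613·368) = 477092/961584 = 0.49615
Risk in exposed = 308/2921 = 0.10544; risk in unexposed = 368/1917 = 0.19197; RR = 0.54928
OR/RR = 0.49615 / 0.54928 = 0.90328
The outcome is not rare, so the OR lies further from 1 than the RR.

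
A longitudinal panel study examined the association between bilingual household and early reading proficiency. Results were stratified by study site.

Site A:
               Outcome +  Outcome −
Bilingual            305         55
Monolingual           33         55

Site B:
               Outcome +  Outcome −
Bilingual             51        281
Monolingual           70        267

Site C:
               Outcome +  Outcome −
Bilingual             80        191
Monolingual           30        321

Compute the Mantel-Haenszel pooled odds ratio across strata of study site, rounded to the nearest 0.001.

OR_MH = Σ(aᵢdᵢ/nᵢ) / Σ(bᵢcᵢ/nᵢ), where nᵢ is the stratum total.
Stratum 1 (Site A): n = 448; a·d/n = 305·55/448 = 37.4442; b·c/n = 55·33/448 = 4.0513
Stratum 2 (Site B): n = 669; a·d/n = 51·267/669 = 20.3543; b·c/n = 281·70/669 = 29.4021
Stratum 3 (Site C): n = 622; a·d/n = 80·321/622 = 41.2862; b·c/n = 191·30/622 = 9.2122
OR_MH = (37.4442 + 20.3543 + 41.2862) / (4.0513 + 29.4021 + 9.2122) = 99.0846 / 42.6657 = 2.32235

2.322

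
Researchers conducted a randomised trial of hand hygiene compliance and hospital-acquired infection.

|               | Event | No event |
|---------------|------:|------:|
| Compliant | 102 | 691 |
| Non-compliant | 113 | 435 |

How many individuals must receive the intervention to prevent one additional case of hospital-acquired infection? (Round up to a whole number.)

Risk in treated group = 102/793 = 0.12863; risk in control = 113/548 = 0.20620.
Absolute risk reduction = 0.20620 − 0.12863 = 0.07758
NNT = 1 / ARR = 1 / 0.07758 = 12.890 → round up → 13

13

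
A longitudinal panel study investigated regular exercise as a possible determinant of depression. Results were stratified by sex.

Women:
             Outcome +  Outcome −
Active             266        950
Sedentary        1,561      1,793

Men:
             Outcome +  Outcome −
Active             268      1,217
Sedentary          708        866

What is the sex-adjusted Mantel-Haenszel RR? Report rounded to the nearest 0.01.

0.44

RR_MH = Σ(aᵢ·n₀ᵢ/nᵢ) / Σ(cᵢ·n₁ᵢ/nᵢ), with n₁ᵢ = aᵢ+bᵢ (exposed), n₀ᵢ = cᵢ+dᵢ (unexposed), nᵢ = n₁ᵢ+n₀ᵢ.
Stratum 1 (Women): n₁ = 1216, n₀ = 3354, n = 4570; a·n₀/n = 266·3354/4570 = 195.2219; c·n₁/n = 1561·1216/4570 = 415.3558
Stratum 2 (Men): n₁ = 1485, n₀ = 1574, n = 3059; a·n₀/n = 268·1574/3059 = 137.8987; c·n₁/n = 708·1485/3059 = 343.7006
RR_MH = (195.2219 + 137.8987) / (415.3558 + 343.7006) = 333.1205 / 759.0564 = 0.43886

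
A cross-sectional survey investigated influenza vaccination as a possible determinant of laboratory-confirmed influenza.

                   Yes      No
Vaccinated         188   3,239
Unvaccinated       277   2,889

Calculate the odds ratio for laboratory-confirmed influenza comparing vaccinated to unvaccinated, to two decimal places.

0.61

Cells: a = 188, b = 3239, c = 277, d = 2889.
OR = (a·d)/(b·c) = (188 × 2889) / (3239 × 277) = 543132 / 897203 = 0.60536
Exposure is associated with lower odds of laboratory-confirmed influenza (OR = 0.61 < 1).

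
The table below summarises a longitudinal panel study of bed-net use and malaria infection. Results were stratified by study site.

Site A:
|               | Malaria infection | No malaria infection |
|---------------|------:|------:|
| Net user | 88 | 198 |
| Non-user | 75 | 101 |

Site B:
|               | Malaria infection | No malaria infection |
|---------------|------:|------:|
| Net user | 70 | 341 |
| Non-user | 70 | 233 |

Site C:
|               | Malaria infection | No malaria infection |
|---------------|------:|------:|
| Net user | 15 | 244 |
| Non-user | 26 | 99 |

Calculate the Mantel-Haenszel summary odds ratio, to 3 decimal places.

0.560

OR_MH = Σ(aᵢdᵢ/nᵢ) / Σ(bᵢcᵢ/nᵢ), where nᵢ is the stratum total.
Stratum 1 (Site A): n = 462; a·d/n = 88·101/462 = 19.2381; b·c/n = 198·75/462 = 32.1429
Stratum 2 (Site B): n = 714; a·d/n = 70·233/714 = 22.8431; b·c/n = 341·70/714 = 33.4314
Stratum 3 (Site C): n = 384; a·d/n = 15·99/384 = 3.8672; b·c/n = 244·26/384 = 16.5208
OR_MH = (19.2381 + 22.8431 + 3.8672) / (32.1429 + 33.4314 + 16.5208) = 45.9484 / 82.0951 = 0.55970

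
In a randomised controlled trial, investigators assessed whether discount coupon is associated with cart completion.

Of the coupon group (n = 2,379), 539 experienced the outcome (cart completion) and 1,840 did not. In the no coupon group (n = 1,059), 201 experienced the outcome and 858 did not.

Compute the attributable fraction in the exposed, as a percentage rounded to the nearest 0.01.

From the description: a = 539, b = 1840, c = 201, d = 858.
Risk in exposed = 539/2379 = 0.22657; risk in unexposed = 201/1059 = 0.18980.
RR = 0.22657/0.18980 = 1.19370
AR% = (RR − 1)/RR × 100 = (1.19370 − 1)/1.19370 × 100 = 16.2267%

16.23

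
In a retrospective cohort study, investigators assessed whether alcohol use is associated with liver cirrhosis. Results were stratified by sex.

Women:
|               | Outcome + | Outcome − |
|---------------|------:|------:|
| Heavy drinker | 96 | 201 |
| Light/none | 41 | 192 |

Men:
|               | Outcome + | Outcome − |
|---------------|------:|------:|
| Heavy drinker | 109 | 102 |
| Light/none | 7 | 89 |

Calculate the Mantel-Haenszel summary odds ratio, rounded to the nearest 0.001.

OR_MH = Σ(aᵢdᵢ/nᵢ) / Σ(bᵢcᵢ/nᵢ), where nᵢ is the stratum total.
Stratum 1 (Women): n = 530; a·d/n = 96·192/530 = 34.7774; b·c/n = 201·41/530 = 15.5491
Stratum 2 (Men): n = 307; a·d/n = 109·89/307 = 31.5993; b·c/n = 102·7/307 = 2.3257
OR_MH = (34.7774 + 31.5993) / (15.5491 + 2.3257) = 66.3767 / 17.8748 = 3.71343

3.713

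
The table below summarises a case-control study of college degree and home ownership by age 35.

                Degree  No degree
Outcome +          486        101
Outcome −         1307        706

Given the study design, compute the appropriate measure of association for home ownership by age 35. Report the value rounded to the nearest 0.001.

Reading the table with exposure as columns: a = 486 (Degree, case), b = 1307 (Degree, non-case), c = 101 (No degree, case), d = 706.
This is a case-control study: participants were sampled on outcome status, so risks in the source population cannot be estimated directly — relative risk is not valid here. The odds ratio is the appropriate measure.
OR = (a·d)/(b·c) = (486 × 706) / (1307 × 101) = 343116 / 132007 = 2.59923

2.599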